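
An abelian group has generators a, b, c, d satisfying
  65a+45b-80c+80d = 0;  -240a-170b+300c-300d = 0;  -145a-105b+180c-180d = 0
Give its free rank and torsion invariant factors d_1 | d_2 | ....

Answer: M ≅ ℤ^1 ⊕ ℤ/5 ⊕ ℤ/10 ⊕ ℤ/20

Derivation:
rank_ℚ(R)=3; free=4−3=1
SNF(R) diag = [5, 10, 20] → torsion [5, 10, 20]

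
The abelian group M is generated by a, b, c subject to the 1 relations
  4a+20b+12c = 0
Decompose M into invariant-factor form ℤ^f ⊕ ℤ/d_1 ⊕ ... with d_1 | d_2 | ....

Answer: M ≅ ℤ^2 ⊕ ℤ/4

Derivation:
rank_ℚ(R)=1; free=3−1=2
SNF(R) diag = [4] → torsion [4]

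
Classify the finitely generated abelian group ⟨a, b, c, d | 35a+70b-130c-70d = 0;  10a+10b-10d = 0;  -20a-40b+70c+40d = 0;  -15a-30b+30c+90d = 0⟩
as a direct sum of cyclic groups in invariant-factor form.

rank_ℚ(R)=4; free=4−4=0
SNF(R) diag = [5, 10, 30, 60] → torsion [5, 10, 30, 60]

Answer: M ≅ ℤ/5 ⊕ ℤ/10 ⊕ ℤ/30 ⊕ ℤ/60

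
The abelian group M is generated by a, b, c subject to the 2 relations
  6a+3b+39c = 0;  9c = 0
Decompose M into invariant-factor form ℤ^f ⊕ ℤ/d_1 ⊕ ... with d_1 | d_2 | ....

rank_ℚ(R)=2; free=3−2=1
SNF(R) diag = [3, 9] → torsion [3, 9]

Answer: M ≅ ℤ^1 ⊕ ℤ/3 ⊕ ℤ/9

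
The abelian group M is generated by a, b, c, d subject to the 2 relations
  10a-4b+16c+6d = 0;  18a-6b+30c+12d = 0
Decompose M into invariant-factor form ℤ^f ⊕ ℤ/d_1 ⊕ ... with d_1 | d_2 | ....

Answer: M ≅ ℤ^2 ⊕ ℤ/2 ⊕ ℤ/6

Derivation:
rank_ℚ(R)=2; free=4−2=2
SNF(R) diag = [2, 6] → torsion [2, 6]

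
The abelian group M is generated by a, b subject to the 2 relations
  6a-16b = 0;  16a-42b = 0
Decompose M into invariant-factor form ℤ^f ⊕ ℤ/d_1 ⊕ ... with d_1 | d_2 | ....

rank_ℚ(R)=2; free=2−2=0
SNF(R) diag = [2, 2] → torsion [2, 2]

Answer: M ≅ ℤ/2 ⊕ ℤ/2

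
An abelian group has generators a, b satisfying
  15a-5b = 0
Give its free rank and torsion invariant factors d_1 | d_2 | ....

rank_ℚ(R)=1; free=2−1=1
SNF(R) diag = [5] → torsion [5]

Answer: M ≅ ℤ^1 ⊕ ℤ/5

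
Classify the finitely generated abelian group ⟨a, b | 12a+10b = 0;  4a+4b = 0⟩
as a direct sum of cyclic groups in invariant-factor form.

Answer: M ≅ ℤ/2 ⊕ ℤ/4

Derivation:
rank_ℚ(R)=2; free=2−2=0
SNF(R) diag = [2, 4] → torsion [2, 4]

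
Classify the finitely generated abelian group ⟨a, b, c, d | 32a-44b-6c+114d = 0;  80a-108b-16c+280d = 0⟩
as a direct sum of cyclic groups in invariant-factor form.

Answer: M ≅ ℤ^2 ⊕ ℤ/2 ⊕ ℤ/4

Derivation:
rank_ℚ(R)=2; free=4−2=2
SNF(R) diag = [2, 4] → torsion [2, 4]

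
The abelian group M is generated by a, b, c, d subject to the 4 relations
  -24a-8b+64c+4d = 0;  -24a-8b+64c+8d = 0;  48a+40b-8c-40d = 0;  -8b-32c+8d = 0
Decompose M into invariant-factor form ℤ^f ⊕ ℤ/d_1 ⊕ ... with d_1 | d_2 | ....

Answer: M ≅ ℤ/4 ⊕ ℤ/8 ⊕ ℤ/24 ⊕ ℤ/24

Derivation:
rank_ℚ(R)=4; free=4−4=0
SNF(R) diag = [4, 8, 24, 24] → torsion [4, 8, 24, 24]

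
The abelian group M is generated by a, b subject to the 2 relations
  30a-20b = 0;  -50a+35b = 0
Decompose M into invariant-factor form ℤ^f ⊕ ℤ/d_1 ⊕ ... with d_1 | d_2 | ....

Answer: M ≅ ℤ/5 ⊕ ℤ/10

Derivation:
rank_ℚ(R)=2; free=2−2=0
SNF(R) diag = [5, 10] → torsion [5, 10]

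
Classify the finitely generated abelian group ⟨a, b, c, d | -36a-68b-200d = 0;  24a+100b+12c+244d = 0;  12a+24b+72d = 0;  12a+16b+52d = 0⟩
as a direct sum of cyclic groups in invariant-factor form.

rank_ℚ(R)=4; free=4−4=0
SNF(R) diag = [4, 12, 12, 12] → torsion [4, 12, 12, 12]

Answer: M ≅ ℤ/4 ⊕ ℤ/12 ⊕ ℤ/12 ⊕ ℤ/12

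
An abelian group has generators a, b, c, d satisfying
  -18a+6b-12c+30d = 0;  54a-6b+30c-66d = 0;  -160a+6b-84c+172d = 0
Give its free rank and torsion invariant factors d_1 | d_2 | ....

rank_ℚ(R)=3; free=4−3=1
SNF(R) diag = [2, 6, 18] → torsion [2, 6, 18]

Answer: M ≅ ℤ^1 ⊕ ℤ/2 ⊕ ℤ/6 ⊕ ℤ/18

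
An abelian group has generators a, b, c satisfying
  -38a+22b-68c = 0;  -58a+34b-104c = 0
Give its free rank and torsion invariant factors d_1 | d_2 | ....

Answer: M ≅ ℤ^1 ⊕ ℤ/2 ⊕ ℤ/4

Derivation:
rank_ℚ(R)=2; free=3−2=1
SNF(R) diag = [2, 4] → torsion [2, 4]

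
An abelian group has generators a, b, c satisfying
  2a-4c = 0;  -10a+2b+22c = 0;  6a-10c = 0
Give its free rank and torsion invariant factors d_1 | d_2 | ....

rank_ℚ(R)=3; free=3−3=0
SNF(R) diag = [2, 2, 2] → torsion [2, 2, 2]

Answer: M ≅ ℤ/2 ⊕ ℤ/2 ⊕ ℤ/2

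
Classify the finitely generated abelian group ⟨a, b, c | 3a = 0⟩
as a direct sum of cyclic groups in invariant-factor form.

Answer: M ≅ ℤ^2 ⊕ ℤ/3

Derivation:
rank_ℚ(R)=1; free=3−1=2
SNF(R) diag = [3] → torsion [3]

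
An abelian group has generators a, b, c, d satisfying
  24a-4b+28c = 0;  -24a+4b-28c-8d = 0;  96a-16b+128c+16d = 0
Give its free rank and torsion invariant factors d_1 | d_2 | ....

Answer: M ≅ ℤ^1 ⊕ ℤ/4 ⊕ ℤ/8 ⊕ ℤ/16

Derivation:
rank_ℚ(R)=3; free=4−3=1
SNF(R) diag = [4, 8, 16] → torsion [4, 8, 16]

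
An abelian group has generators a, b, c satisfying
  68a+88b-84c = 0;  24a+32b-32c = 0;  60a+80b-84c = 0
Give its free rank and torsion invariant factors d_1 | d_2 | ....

Answer: M ≅ ℤ/4 ⊕ ℤ/8 ⊕ ℤ/8

Derivation:
rank_ℚ(R)=3; free=3−3=0
SNF(R) diag = [4, 8, 8] → torsion [4, 8, 8]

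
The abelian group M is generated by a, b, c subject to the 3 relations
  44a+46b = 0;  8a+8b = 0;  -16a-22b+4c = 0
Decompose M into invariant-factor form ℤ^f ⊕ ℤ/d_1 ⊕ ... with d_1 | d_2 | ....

Answer: M ≅ ℤ/2 ⊕ ℤ/4 ⊕ ℤ/8

Derivation:
rank_ℚ(R)=3; free=3−3=0
SNF(R) diag = [2, 4, 8] → torsion [2, 4, 8]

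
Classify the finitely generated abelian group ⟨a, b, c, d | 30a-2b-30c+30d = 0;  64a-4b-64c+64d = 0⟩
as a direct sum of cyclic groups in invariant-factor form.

Answer: M ≅ ℤ^2 ⊕ ℤ/2 ⊕ ℤ/4

Derivation:
rank_ℚ(R)=2; free=4−2=2
SNF(R) diag = [2, 4] → torsion [2, 4]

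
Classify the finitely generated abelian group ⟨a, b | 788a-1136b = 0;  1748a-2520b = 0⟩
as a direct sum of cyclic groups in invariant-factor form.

rank_ℚ(R)=2; free=2−2=0
SNF(R) diag = [4, 8] → torsion [4, 8]

Answer: M ≅ ℤ/4 ⊕ ℤ/8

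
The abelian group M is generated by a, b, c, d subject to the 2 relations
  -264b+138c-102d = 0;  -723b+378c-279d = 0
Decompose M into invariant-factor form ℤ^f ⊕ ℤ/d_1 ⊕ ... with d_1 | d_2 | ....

Answer: M ≅ ℤ^2 ⊕ ℤ/3 ⊕ ℤ/6

Derivation:
rank_ℚ(R)=2; free=4−2=2
SNF(R) diag = [3, 6] → torsion [3, 6]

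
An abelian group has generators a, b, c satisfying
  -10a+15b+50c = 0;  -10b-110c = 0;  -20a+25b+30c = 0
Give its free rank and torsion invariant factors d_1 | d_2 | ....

rank_ℚ(R)=3; free=3−3=0
SNF(R) diag = [5, 10, 30] → torsion [5, 10, 30]

Answer: M ≅ ℤ/5 ⊕ ℤ/10 ⊕ ℤ/30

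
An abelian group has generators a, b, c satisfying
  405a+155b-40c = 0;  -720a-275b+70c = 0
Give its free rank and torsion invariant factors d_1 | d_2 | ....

rank_ℚ(R)=2; free=3−2=1
SNF(R) diag = [5, 15] → torsion [5, 15]

Answer: M ≅ ℤ^1 ⊕ ℤ/5 ⊕ ℤ/15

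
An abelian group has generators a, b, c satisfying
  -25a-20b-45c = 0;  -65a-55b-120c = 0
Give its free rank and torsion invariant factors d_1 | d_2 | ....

Answer: M ≅ ℤ^1 ⊕ ℤ/5 ⊕ ℤ/15

Derivation:
rank_ℚ(R)=2; free=3−2=1
SNF(R) diag = [5, 15] → torsion [5, 15]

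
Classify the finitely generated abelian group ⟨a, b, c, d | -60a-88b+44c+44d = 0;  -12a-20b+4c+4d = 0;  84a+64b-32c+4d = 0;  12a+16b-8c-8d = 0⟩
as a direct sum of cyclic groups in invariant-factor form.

Answer: M ≅ ℤ/4 ⊕ ℤ/12 ⊕ ℤ/12 ⊕ ℤ/36

Derivation:
rank_ℚ(R)=4; free=4−4=0
SNF(R) diag = [4, 12, 12, 36] → torsion [4, 12, 12, 36]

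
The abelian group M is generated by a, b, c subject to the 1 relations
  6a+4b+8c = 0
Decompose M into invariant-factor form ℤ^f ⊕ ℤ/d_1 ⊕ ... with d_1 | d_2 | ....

rank_ℚ(R)=1; free=3−1=2
SNF(R) diag = [2] → torsion [2]

Answer: M ≅ ℤ^2 ⊕ ℤ/2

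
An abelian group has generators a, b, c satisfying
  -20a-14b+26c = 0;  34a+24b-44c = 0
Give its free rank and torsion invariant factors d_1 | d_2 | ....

Answer: M ≅ ℤ^1 ⊕ ℤ/2 ⊕ ℤ/2

Derivation:
rank_ℚ(R)=2; free=3−2=1
SNF(R) diag = [2, 2] → torsion [2, 2]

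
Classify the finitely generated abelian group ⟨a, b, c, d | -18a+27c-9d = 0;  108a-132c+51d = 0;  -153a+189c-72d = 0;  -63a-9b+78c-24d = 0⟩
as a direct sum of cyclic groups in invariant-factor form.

Answer: M ≅ ℤ/3 ⊕ ℤ/9 ⊕ ℤ/9 ⊕ ℤ/9

Derivation:
rank_ℚ(R)=4; free=4−4=0
SNF(R) diag = [3, 9, 9, 9] → torsion [3, 9, 9, 9]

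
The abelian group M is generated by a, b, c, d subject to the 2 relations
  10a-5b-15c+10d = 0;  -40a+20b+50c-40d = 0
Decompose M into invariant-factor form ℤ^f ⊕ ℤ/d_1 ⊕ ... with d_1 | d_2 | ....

Answer: M ≅ ℤ^2 ⊕ ℤ/5 ⊕ ℤ/10

Derivation:
rank_ℚ(R)=2; free=4−2=2
SNF(R) diag = [5, 10] → torsion [5, 10]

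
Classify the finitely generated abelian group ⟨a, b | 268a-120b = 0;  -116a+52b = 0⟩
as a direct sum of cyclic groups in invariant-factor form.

rank_ℚ(R)=2; free=2−2=0
SNF(R) diag = [4, 4] → torsion [4, 4]

Answer: M ≅ ℤ/4 ⊕ ℤ/4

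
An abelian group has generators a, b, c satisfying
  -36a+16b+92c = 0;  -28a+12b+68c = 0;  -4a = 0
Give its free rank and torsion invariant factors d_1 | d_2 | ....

rank_ℚ(R)=3; free=3−3=0
SNF(R) diag = [4, 4, 4] → torsion [4, 4, 4]

Answer: M ≅ ℤ/4 ⊕ ℤ/4 ⊕ ℤ/4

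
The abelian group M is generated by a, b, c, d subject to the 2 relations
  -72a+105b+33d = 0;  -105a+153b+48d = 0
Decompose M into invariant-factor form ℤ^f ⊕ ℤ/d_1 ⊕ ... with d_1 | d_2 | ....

Answer: M ≅ ℤ^2 ⊕ ℤ/3 ⊕ ℤ/3

Derivation:
rank_ℚ(R)=2; free=4−2=2
SNF(R) diag = [3, 3] → torsion [3, 3]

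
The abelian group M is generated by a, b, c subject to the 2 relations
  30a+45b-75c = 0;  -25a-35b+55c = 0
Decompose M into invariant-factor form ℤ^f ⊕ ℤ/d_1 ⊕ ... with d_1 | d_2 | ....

Answer: M ≅ ℤ^1 ⊕ ℤ/5 ⊕ ℤ/15

Derivation:
rank_ℚ(R)=2; free=3−2=1
SNF(R) diag = [5, 15] → torsion [5, 15]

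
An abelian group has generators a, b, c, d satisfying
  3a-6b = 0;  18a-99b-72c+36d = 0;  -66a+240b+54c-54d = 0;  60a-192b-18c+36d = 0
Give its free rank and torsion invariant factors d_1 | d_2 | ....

Answer: M ≅ ℤ/3 ⊕ ℤ/9 ⊕ ℤ/18 ⊕ ℤ/54

Derivation:
rank_ℚ(R)=4; free=4−4=0
SNF(R) diag = [3, 9, 18, 54] → torsion [3, 9, 18, 54]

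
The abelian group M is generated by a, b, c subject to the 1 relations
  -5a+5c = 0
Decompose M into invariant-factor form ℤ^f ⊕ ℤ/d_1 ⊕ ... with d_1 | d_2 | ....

rank_ℚ(R)=1; free=3−1=2
SNF(R) diag = [5] → torsion [5]

Answer: M ≅ ℤ^2 ⊕ ℤ/5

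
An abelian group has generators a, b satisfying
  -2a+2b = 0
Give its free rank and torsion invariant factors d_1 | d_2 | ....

Answer: M ≅ ℤ^1 ⊕ ℤ/2

Derivation:
rank_ℚ(R)=1; free=2−1=1
SNF(R) diag = [2] → torsion [2]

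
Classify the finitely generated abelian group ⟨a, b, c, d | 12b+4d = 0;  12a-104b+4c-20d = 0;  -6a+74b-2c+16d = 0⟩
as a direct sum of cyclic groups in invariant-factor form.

Answer: M ≅ ℤ^1 ⊕ ℤ/2 ⊕ ℤ/4 ⊕ ℤ/8

Derivation:
rank_ℚ(R)=3; free=4−3=1
SNF(R) diag = [2, 4, 8] → torsion [2, 4, 8]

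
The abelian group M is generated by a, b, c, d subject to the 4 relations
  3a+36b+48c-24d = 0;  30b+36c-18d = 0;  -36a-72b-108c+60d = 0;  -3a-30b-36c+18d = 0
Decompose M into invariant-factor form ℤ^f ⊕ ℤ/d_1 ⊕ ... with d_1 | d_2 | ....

rank_ℚ(R)=4; free=4−4=0
SNF(R) diag = [3, 6, 12, 12] → torsion [3, 6, 12, 12]

Answer: M ≅ ℤ/3 ⊕ ℤ/6 ⊕ ℤ/12 ⊕ ℤ/12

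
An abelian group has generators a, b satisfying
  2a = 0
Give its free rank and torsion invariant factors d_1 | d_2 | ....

rank_ℚ(R)=1; free=2−1=1
SNF(R) diag = [2] → torsion [2]

Answer: M ≅ ℤ^1 ⊕ ℤ/2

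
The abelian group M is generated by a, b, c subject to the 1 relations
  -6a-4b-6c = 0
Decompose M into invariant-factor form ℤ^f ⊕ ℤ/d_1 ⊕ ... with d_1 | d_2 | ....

Answer: M ≅ ℤ^2 ⊕ ℤ/2

Derivation:
rank_ℚ(R)=1; free=3−1=2
SNF(R) diag = [2] → torsion [2]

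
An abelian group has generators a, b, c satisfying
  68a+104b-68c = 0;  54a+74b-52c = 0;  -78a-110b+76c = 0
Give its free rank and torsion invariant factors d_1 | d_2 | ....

rank_ℚ(R)=3; free=3−3=0
SNF(R) diag = [2, 4, 12] → torsion [2, 4, 12]

Answer: M ≅ ℤ/2 ⊕ ℤ/4 ⊕ ℤ/12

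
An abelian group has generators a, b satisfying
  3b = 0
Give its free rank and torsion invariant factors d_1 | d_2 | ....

Answer: M ≅ ℤ^1 ⊕ ℤ/3

Derivation:
rank_ℚ(R)=1; free=2−1=1
SNF(R) diag = [3] → torsion [3]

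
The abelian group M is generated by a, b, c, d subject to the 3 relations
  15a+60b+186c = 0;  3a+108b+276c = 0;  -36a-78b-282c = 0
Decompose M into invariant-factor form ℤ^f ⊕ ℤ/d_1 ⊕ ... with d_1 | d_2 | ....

rank_ℚ(R)=3; free=4−3=1
SNF(R) diag = [3, 6, 18] → torsion [3, 6, 18]

Answer: M ≅ ℤ^1 ⊕ ℤ/3 ⊕ ℤ/6 ⊕ ℤ/18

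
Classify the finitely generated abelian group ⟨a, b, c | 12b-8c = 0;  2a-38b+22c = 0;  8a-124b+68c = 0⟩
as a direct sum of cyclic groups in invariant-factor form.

rank_ℚ(R)=3; free=3−3=0
SNF(R) diag = [2, 4, 4] → torsion [2, 4, 4]

Answer: M ≅ ℤ/2 ⊕ ℤ/4 ⊕ ℤ/4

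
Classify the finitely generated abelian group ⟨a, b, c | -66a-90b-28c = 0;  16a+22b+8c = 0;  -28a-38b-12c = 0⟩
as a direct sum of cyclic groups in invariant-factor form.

rank_ℚ(R)=3; free=3−3=0
SNF(R) diag = [2, 2, 4] → torsion [2, 2, 4]

Answer: M ≅ ℤ/2 ⊕ ℤ/2 ⊕ ℤ/4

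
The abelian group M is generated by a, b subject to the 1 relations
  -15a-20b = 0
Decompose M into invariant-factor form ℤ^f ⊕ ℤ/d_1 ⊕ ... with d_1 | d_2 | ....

Answer: M ≅ ℤ^1 ⊕ ℤ/5

Derivation:
rank_ℚ(R)=1; free=2−1=1
SNF(R) diag = [5] → torsion [5]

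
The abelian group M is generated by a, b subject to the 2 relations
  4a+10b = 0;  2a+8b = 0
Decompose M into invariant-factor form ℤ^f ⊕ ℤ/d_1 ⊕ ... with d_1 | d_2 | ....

Answer: M ≅ ℤ/2 ⊕ ℤ/6

Derivation:
rank_ℚ(R)=2; free=2−2=0
SNF(R) diag = [2, 6] → torsion [2, 6]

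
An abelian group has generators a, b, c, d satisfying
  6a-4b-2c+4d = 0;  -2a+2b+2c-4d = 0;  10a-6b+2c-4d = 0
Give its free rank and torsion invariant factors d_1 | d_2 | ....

Answer: M ≅ ℤ^1 ⊕ ℤ/2 ⊕ ℤ/2 ⊕ ℤ/4

Derivation:
rank_ℚ(R)=3; free=4−3=1
SNF(R) diag = [2, 2, 4] → torsion [2, 2, 4]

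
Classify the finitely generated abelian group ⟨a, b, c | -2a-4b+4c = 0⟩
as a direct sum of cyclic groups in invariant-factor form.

Answer: M ≅ ℤ^2 ⊕ ℤ/2

Derivation:
rank_ℚ(R)=1; free=3−1=2
SNF(R) diag = [2] → torsion [2]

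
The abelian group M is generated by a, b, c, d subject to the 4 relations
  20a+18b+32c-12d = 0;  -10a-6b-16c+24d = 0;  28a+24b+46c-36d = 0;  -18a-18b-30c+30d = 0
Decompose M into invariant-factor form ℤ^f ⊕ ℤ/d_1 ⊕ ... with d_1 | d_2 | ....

rank_ℚ(R)=4; free=4−4=0
SNF(R) diag = [2, 6, 6, 18] → torsion [2, 6, 6, 18]

Answer: M ≅ ℤ/2 ⊕ ℤ/6 ⊕ ℤ/6 ⊕ ℤ/18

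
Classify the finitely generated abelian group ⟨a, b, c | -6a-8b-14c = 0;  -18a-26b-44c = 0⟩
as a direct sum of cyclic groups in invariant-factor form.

rank_ℚ(R)=2; free=3−2=1
SNF(R) diag = [2, 6] → torsion [2, 6]

Answer: M ≅ ℤ^1 ⊕ ℤ/2 ⊕ ℤ/6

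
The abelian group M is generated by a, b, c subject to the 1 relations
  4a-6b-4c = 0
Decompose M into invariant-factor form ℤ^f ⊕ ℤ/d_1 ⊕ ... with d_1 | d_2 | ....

rank_ℚ(R)=1; free=3−1=2
SNF(R) diag = [2] → torsion [2]

Answer: M ≅ ℤ^2 ⊕ ℤ/2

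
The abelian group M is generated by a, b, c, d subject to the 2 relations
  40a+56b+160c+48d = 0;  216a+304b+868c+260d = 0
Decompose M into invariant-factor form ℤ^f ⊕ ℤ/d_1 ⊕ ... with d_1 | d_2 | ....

Answer: M ≅ ℤ^2 ⊕ ℤ/4 ⊕ ℤ/8

Derivation:
rank_ℚ(R)=2; free=4−2=2
SNF(R) diag = [4, 8] → torsion [4, 8]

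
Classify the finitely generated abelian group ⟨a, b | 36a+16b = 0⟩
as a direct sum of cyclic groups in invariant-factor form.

rank_ℚ(R)=1; free=2−1=1
SNF(R) diag = [4] → torsion [4]

Answer: M ≅ ℤ^1 ⊕ ℤ/4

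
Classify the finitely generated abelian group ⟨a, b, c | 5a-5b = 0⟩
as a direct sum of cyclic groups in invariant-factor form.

rank_ℚ(R)=1; free=3−1=2
SNF(R) diag = [5] → torsion [5]

Answer: M ≅ ℤ^2 ⊕ ℤ/5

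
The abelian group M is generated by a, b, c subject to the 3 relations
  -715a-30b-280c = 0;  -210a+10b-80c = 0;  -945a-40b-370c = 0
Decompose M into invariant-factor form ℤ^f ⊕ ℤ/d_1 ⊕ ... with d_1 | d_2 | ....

rank_ℚ(R)=3; free=3−3=0
SNF(R) diag = [5, 10, 30] → torsion [5, 10, 30]

Answer: M ≅ ℤ/5 ⊕ ℤ/10 ⊕ ℤ/30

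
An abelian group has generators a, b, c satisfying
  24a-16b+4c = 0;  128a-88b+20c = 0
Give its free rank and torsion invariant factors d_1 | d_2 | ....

rank_ℚ(R)=2; free=3−2=1
SNF(R) diag = [4, 8] → torsion [4, 8]

Answer: M ≅ ℤ^1 ⊕ ℤ/4 ⊕ ℤ/8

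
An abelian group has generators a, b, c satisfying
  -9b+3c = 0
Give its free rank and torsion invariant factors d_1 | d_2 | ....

rank_ℚ(R)=1; free=3−1=2
SNF(R) diag = [3] → torsion [3]

Answer: M ≅ ℤ^2 ⊕ ℤ/3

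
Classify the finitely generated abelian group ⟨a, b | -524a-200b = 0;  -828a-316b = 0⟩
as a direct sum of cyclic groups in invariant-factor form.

Answer: M ≅ ℤ/4 ⊕ ℤ/4

Derivation:
rank_ℚ(R)=2; free=2−2=0
SNF(R) diag = [4, 4] → torsion [4, 4]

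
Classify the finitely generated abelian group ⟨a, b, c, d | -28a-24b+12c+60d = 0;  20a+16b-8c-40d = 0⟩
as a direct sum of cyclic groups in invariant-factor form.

Answer: M ≅ ℤ^2 ⊕ ℤ/4 ⊕ ℤ/4

Derivation:
rank_ℚ(R)=2; free=4−2=2
SNF(R) diag = [4, 4] → torsion [4, 4]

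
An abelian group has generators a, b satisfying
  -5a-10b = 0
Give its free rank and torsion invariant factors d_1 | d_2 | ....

Answer: M ≅ ℤ^1 ⊕ ℤ/5

Derivation:
rank_ℚ(R)=1; free=2−1=1
SNF(R) diag = [5] → torsion [5]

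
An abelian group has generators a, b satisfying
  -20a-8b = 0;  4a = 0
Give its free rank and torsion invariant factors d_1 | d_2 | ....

Answer: M ≅ ℤ/4 ⊕ ℤ/8

Derivation:
rank_ℚ(R)=2; free=2−2=0
SNF(R) diag = [4, 8] → torsion [4, 8]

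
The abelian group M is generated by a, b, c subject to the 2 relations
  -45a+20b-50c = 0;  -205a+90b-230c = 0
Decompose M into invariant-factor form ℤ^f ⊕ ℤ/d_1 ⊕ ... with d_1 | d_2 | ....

Answer: M ≅ ℤ^1 ⊕ ℤ/5 ⊕ ℤ/10

Derivation:
rank_ℚ(R)=2; free=3−2=1
SNF(R) diag = [5, 10] → torsion [5, 10]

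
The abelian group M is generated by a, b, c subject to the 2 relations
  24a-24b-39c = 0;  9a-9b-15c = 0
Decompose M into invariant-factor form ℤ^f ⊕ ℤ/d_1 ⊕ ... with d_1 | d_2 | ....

rank_ℚ(R)=2; free=3−2=1
SNF(R) diag = [3, 3] → torsion [3, 3]

Answer: M ≅ ℤ^1 ⊕ ℤ/3 ⊕ ℤ/3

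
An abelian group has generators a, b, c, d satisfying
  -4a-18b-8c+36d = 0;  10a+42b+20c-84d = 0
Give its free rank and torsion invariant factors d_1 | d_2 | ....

Answer: M ≅ ℤ^2 ⊕ ℤ/2 ⊕ ℤ/6

Derivation:
rank_ℚ(R)=2; free=4−2=2
SNF(R) diag = [2, 6] → torsion [2, 6]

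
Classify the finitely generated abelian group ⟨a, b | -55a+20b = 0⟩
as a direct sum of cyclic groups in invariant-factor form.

Answer: M ≅ ℤ^1 ⊕ ℤ/5

Derivation:
rank_ℚ(R)=1; free=2−1=1
SNF(R) diag = [5] → torsion [5]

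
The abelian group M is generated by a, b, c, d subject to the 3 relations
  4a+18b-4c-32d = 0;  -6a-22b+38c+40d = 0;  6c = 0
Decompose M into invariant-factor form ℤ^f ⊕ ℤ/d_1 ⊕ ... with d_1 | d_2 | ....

rank_ℚ(R)=3; free=4−3=1
SNF(R) diag = [2, 2, 6] → torsion [2, 2, 6]

Answer: M ≅ ℤ^1 ⊕ ℤ/2 ⊕ ℤ/2 ⊕ ℤ/6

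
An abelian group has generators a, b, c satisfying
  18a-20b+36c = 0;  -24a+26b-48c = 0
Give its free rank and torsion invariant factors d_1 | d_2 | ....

rank_ℚ(R)=2; free=3−2=1
SNF(R) diag = [2, 6] → torsion [2, 6]

Answer: M ≅ ℤ^1 ⊕ ℤ/2 ⊕ ℤ/6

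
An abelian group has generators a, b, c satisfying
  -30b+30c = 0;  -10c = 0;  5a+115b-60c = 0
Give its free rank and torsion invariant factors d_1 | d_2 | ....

Answer: M ≅ ℤ/5 ⊕ ℤ/10 ⊕ ℤ/30

Derivation:
rank_ℚ(R)=3; free=3−3=0
SNF(R) diag = [5, 10, 30] → torsion [5, 10, 30]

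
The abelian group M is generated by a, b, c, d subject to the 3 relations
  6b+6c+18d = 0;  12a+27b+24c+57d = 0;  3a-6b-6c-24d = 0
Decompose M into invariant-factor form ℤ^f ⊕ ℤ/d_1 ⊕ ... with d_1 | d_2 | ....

Answer: M ≅ ℤ^1 ⊕ ℤ/3 ⊕ ℤ/3 ⊕ ℤ/6

Derivation:
rank_ℚ(R)=3; free=4−3=1
SNF(R) diag = [3, 3, 6] → torsion [3, 3, 6]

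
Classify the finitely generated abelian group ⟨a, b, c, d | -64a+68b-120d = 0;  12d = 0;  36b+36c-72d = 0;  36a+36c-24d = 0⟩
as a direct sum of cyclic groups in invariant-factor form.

rank_ℚ(R)=4; free=4−4=0
SNF(R) diag = [4, 12, 36, 36] → torsion [4, 12, 36, 36]

Answer: M ≅ ℤ/4 ⊕ ℤ/12 ⊕ ℤ/36 ⊕ ℤ/36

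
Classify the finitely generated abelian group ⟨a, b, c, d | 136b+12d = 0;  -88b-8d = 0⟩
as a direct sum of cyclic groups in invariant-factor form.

Answer: M ≅ ℤ^2 ⊕ ℤ/4 ⊕ ℤ/8

Derivation:
rank_ℚ(R)=2; free=4−2=2
SNF(R) diag = [4, 8] → torsion [4, 8]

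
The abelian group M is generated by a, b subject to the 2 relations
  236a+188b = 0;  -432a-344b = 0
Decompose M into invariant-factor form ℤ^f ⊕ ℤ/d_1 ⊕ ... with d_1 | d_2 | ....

rank_ℚ(R)=2; free=2−2=0
SNF(R) diag = [4, 8] → torsion [4, 8]

Answer: M ≅ ℤ/4 ⊕ ℤ/8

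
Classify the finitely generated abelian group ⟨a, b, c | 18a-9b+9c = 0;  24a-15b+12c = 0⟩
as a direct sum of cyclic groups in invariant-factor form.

rank_ℚ(R)=2; free=3−2=1
SNF(R) diag = [3, 9] → torsion [3, 9]

Answer: M ≅ ℤ^1 ⊕ ℤ/3 ⊕ ℤ/9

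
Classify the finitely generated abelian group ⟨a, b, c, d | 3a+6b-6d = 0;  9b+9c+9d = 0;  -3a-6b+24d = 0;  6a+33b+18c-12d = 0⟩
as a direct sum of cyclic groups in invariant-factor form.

Answer: M ≅ ℤ/3 ⊕ ℤ/3 ⊕ ℤ/9 ⊕ ℤ/18

Derivation:
rank_ℚ(R)=4; free=4−4=0
SNF(R) diag = [3, 3, 9, 18] → torsion [3, 3, 9, 18]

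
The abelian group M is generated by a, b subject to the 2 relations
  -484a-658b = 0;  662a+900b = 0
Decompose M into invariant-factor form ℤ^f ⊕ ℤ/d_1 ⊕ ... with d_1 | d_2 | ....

rank_ℚ(R)=2; free=2−2=0
SNF(R) diag = [2, 2] → torsion [2, 2]

Answer: M ≅ ℤ/2 ⊕ ℤ/2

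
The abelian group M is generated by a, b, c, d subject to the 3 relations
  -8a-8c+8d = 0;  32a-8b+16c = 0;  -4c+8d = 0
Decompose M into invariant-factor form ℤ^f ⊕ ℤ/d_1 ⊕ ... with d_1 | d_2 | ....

rank_ℚ(R)=3; free=4−3=1
SNF(R) diag = [4, 8, 8] → torsion [4, 8, 8]

Answer: M ≅ ℤ^1 ⊕ ℤ/4 ⊕ ℤ/8 ⊕ ℤ/8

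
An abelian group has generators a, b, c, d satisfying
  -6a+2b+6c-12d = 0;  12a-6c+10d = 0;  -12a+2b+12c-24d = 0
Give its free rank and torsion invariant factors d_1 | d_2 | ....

rank_ℚ(R)=3; free=4−3=1
SNF(R) diag = [2, 2, 6] → torsion [2, 2, 6]

Answer: M ≅ ℤ^1 ⊕ ℤ/2 ⊕ ℤ/2 ⊕ ℤ/6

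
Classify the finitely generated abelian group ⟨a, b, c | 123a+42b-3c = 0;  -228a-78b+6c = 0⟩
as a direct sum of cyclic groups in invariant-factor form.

rank_ℚ(R)=2; free=3−2=1
SNF(R) diag = [3, 6] → torsion [3, 6]

Answer: M ≅ ℤ^1 ⊕ ℤ/3 ⊕ ℤ/6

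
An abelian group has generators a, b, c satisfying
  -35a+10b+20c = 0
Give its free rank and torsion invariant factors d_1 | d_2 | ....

Answer: M ≅ ℤ^2 ⊕ ℤ/5

Derivation:
rank_ℚ(R)=1; free=3−1=2
SNF(R) diag = [5] → torsion [5]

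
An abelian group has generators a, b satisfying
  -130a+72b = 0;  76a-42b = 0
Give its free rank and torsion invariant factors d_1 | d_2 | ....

rank_ℚ(R)=2; free=2−2=0
SNF(R) diag = [2, 6] → torsion [2, 6]

Answer: M ≅ ℤ/2 ⊕ ℤ/6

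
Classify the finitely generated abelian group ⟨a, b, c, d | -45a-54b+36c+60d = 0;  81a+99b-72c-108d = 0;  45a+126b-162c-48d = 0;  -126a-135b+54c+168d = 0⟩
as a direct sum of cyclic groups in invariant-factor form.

rank_ℚ(R)=4; free=4−4=0
SNF(R) diag = [3, 9, 18, 36] → torsion [3, 9, 18, 36]

Answer: M ≅ ℤ/3 ⊕ ℤ/9 ⊕ ℤ/18 ⊕ ℤ/36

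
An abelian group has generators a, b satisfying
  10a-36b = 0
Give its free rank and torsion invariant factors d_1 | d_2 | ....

Answer: M ≅ ℤ^1 ⊕ ℤ/2

Derivation:
rank_ℚ(R)=1; free=2−1=1
SNF(R) diag = [2] → torsion [2]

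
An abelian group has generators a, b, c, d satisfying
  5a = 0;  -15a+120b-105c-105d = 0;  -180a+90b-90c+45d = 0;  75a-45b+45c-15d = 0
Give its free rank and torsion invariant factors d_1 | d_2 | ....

Answer: M ≅ ℤ/5 ⊕ ℤ/15 ⊕ ℤ/15 ⊕ ℤ/45

Derivation:
rank_ℚ(R)=4; free=4−4=0
SNF(R) diag = [5, 15, 15, 45] → torsion [5, 15, 15, 45]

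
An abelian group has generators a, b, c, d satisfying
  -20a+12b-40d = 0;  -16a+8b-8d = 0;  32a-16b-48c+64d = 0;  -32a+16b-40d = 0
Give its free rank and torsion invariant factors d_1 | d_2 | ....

rank_ℚ(R)=4; free=4−4=0
SNF(R) diag = [4, 8, 24, 48] → torsion [4, 8, 24, 48]

Answer: M ≅ ℤ/4 ⊕ ℤ/8 ⊕ ℤ/24 ⊕ ℤ/48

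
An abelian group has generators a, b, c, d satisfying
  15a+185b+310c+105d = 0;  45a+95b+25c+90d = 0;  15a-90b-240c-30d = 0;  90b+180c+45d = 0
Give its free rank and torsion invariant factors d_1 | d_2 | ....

Answer: M ≅ ℤ/5 ⊕ ℤ/15 ⊕ ℤ/15 ⊕ ℤ/45

Derivation:
rank_ℚ(R)=4; free=4−4=0
SNF(R) diag = [5, 15, 15, 45] → torsion [5, 15, 15, 45]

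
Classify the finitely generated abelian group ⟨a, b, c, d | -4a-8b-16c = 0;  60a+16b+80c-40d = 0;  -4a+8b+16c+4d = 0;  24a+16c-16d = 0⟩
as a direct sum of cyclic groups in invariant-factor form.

rank_ℚ(R)=4; free=4−4=0
SNF(R) diag = [4, 4, 8, 16] → torsion [4, 4, 8, 16]

Answer: M ≅ ℤ/4 ⊕ ℤ/4 ⊕ ℤ/8 ⊕ ℤ/16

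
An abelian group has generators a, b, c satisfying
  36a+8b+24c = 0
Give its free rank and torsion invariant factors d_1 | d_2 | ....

rank_ℚ(R)=1; free=3−1=2
SNF(R) diag = [4] → torsion [4]

Answer: M ≅ ℤ^2 ⊕ ℤ/4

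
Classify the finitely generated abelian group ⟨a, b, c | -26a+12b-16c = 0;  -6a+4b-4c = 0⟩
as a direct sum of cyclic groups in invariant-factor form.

Answer: M ≅ ℤ^1 ⊕ ℤ/2 ⊕ ℤ/4

Derivation:
rank_ℚ(R)=2; free=3−2=1
SNF(R) diag = [2, 4] → torsion [2, 4]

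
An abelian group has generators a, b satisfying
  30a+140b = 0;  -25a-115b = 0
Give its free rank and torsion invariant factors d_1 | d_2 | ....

rank_ℚ(R)=2; free=2−2=0
SNF(R) diag = [5, 10] → torsion [5, 10]

Answer: M ≅ ℤ/5 ⊕ ℤ/10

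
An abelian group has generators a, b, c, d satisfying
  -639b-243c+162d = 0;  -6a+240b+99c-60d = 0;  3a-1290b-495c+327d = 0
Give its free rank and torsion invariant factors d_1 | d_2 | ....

rank_ℚ(R)=3; free=4−3=1
SNF(R) diag = [3, 9, 27] → torsion [3, 9, 27]

Answer: M ≅ ℤ^1 ⊕ ℤ/3 ⊕ ℤ/9 ⊕ ℤ/27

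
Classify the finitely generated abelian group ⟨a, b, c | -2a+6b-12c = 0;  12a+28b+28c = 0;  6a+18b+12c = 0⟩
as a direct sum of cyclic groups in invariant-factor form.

rank_ℚ(R)=3; free=3−3=0
SNF(R) diag = [2, 4, 12] → torsion [2, 4, 12]

Answer: M ≅ ℤ/2 ⊕ ℤ/4 ⊕ ℤ/12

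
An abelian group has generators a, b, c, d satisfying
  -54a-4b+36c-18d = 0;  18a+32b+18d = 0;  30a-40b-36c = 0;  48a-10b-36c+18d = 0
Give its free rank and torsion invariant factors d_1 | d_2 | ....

Answer: M ≅ ℤ/2 ⊕ ℤ/6 ⊕ ℤ/18 ⊕ ℤ/36

Derivation:
rank_ℚ(R)=4; free=4−4=0
SNF(R) diag = [2, 6, 18, 36] → torsion [2, 6, 18, 36]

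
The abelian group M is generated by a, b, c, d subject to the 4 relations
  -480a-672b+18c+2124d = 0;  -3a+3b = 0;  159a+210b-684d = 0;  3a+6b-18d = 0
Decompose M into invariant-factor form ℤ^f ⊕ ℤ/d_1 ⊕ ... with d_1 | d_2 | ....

rank_ℚ(R)=4; free=4−4=0
SNF(R) diag = [3, 9, 18, 54] → torsion [3, 9, 18, 54]

Answer: M ≅ ℤ/3 ⊕ ℤ/9 ⊕ ℤ/18 ⊕ ℤ/54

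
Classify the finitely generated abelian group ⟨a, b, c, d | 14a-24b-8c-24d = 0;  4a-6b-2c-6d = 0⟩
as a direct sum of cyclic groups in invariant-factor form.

Answer: M ≅ ℤ^2 ⊕ ℤ/2 ⊕ ℤ/2

Derivation:
rank_ℚ(R)=2; free=4−2=2
SNF(R) diag = [2, 2] → torsion [2, 2]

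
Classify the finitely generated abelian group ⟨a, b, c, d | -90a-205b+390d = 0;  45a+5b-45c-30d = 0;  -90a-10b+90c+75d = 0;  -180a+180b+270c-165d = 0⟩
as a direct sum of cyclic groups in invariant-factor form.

rank_ℚ(R)=4; free=4−4=0
SNF(R) diag = [5, 15, 45, 90] → torsion [5, 15, 45, 90]

Answer: M ≅ ℤ/5 ⊕ ℤ/15 ⊕ ℤ/45 ⊕ ℤ/90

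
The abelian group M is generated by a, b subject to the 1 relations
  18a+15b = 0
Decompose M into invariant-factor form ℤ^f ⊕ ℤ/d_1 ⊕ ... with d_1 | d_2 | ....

rank_ℚ(R)=1; free=2−1=1
SNF(R) diag = [3] → torsion [3]

Answer: M ≅ ℤ^1 ⊕ ℤ/3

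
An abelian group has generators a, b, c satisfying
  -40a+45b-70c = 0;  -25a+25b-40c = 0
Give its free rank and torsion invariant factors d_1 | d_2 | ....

Answer: M ≅ ℤ^1 ⊕ ℤ/5 ⊕ ℤ/5

Derivation:
rank_ℚ(R)=2; free=3−2=1
SNF(R) diag = [5, 5] → torsion [5, 5]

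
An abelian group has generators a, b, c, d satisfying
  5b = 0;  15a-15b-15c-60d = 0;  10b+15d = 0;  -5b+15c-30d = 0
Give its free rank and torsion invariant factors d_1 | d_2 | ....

Answer: M ≅ ℤ/5 ⊕ ℤ/15 ⊕ ℤ/15 ⊕ ℤ/15

Derivation:
rank_ℚ(R)=4; free=4−4=0
SNF(R) diag = [5, 15, 15, 15] → torsion [5, 15, 15, 15]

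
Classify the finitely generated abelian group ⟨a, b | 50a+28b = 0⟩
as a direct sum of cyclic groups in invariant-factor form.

rank_ℚ(R)=1; free=2−1=1
SNF(R) diag = [2] → torsion [2]

Answer: M ≅ ℤ^1 ⊕ ℤ/2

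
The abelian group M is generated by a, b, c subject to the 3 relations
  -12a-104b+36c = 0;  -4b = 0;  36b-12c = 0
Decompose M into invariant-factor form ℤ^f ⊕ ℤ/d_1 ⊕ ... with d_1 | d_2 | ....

rank_ℚ(R)=3; free=3−3=0
SNF(R) diag = [4, 12, 12] → torsion [4, 12, 12]

Answer: M ≅ ℤ/4 ⊕ ℤ/12 ⊕ ℤ/12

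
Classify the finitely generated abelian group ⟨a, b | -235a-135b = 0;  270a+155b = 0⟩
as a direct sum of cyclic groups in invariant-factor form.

rank_ℚ(R)=2; free=2−2=0
SNF(R) diag = [5, 5] → torsion [5, 5]

Answer: M ≅ ℤ/5 ⊕ ℤ/5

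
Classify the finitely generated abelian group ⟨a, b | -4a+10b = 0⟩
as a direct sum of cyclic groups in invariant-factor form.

Answer: M ≅ ℤ^1 ⊕ ℤ/2

Derivation:
rank_ℚ(R)=1; free=2−1=1
SNF(R) diag = [2] → torsion [2]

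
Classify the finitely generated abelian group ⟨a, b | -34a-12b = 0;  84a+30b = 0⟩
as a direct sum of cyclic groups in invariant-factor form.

Answer: M ≅ ℤ/2 ⊕ ℤ/6

Derivation:
rank_ℚ(R)=2; free=2−2=0
SNF(R) diag = [2, 6] → torsion [2, 6]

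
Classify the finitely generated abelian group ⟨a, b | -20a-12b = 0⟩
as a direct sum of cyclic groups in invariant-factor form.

rank_ℚ(R)=1; free=2−1=1
SNF(R) diag = [4] → torsion [4]

Answer: M ≅ ℤ^1 ⊕ ℤ/4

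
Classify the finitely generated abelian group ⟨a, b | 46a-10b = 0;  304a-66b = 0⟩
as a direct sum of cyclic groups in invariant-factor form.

rank_ℚ(R)=2; free=2−2=0
SNF(R) diag = [2, 2] → torsion [2, 2]

Answer: M ≅ ℤ/2 ⊕ ℤ/2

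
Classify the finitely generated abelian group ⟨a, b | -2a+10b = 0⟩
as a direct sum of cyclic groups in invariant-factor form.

rank_ℚ(R)=1; free=2−1=1
SNF(R) diag = [2] → torsion [2]

Answer: M ≅ ℤ^1 ⊕ ℤ/2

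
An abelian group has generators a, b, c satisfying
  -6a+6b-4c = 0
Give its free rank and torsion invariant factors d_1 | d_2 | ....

rank_ℚ(R)=1; free=3−1=2
SNF(R) diag = [2] → torsion [2]

Answer: M ≅ ℤ^2 ⊕ ℤ/2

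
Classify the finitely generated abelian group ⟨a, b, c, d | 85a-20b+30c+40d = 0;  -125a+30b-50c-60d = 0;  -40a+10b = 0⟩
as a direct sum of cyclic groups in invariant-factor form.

rank_ℚ(R)=3; free=4−3=1
SNF(R) diag = [5, 10, 20] → torsion [5, 10, 20]

Answer: M ≅ ℤ^1 ⊕ ℤ/5 ⊕ ℤ/10 ⊕ ℤ/20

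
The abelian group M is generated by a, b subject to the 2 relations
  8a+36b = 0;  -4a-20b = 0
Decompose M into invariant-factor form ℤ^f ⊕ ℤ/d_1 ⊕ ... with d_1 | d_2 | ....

Answer: M ≅ ℤ/4 ⊕ ℤ/4

Derivation:
rank_ℚ(R)=2; free=2−2=0
SNF(R) diag = [4, 4] → torsion [4, 4]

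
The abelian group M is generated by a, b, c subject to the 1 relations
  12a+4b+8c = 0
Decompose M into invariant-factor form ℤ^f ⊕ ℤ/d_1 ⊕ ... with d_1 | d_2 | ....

rank_ℚ(R)=1; free=3−1=2
SNF(R) diag = [4] → torsion [4]

Answer: M ≅ ℤ^2 ⊕ ℤ/4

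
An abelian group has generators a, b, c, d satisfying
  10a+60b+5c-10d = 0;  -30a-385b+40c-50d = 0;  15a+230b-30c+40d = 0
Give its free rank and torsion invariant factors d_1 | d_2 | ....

Answer: M ≅ ℤ^1 ⊕ ℤ/5 ⊕ ℤ/5 ⊕ ℤ/5

Derivation:
rank_ℚ(R)=3; free=4−3=1
SNF(R) diag = [5, 5, 5] → torsion [5, 5, 5]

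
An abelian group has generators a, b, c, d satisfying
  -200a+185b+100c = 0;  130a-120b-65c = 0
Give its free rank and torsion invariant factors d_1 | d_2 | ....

Answer: M ≅ ℤ^2 ⊕ ℤ/5 ⊕ ℤ/5

Derivation:
rank_ℚ(R)=2; free=4−2=2
SNF(R) diag = [5, 5] → torsion [5, 5]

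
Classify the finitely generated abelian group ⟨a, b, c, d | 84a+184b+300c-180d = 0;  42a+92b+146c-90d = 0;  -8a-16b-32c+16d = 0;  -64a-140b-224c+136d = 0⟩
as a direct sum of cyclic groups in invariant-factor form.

rank_ℚ(R)=4; free=4−4=0
SNF(R) diag = [2, 4, 8, 8] → torsion [2, 4, 8, 8]

Answer: M ≅ ℤ/2 ⊕ ℤ/4 ⊕ ℤ/8 ⊕ ℤ/8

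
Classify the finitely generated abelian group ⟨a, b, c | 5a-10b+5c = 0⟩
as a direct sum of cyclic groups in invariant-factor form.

Answer: M ≅ ℤ^2 ⊕ ℤ/5

Derivation:
rank_ℚ(R)=1; free=3−1=2
SNF(R) diag = [5] → torsion [5]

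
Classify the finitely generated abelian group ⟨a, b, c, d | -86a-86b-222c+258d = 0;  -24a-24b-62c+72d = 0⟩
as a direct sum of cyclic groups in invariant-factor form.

Answer: M ≅ ℤ^2 ⊕ ℤ/2 ⊕ ℤ/2

Derivation:
rank_ℚ(R)=2; free=4−2=2
SNF(R) diag = [2, 2] → torsion [2, 2]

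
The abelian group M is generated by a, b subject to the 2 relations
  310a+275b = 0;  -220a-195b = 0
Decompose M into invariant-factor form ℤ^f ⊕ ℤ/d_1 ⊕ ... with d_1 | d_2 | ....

rank_ℚ(R)=2; free=2−2=0
SNF(R) diag = [5, 10] → torsion [5, 10]

Answer: M ≅ ℤ/5 ⊕ ℤ/10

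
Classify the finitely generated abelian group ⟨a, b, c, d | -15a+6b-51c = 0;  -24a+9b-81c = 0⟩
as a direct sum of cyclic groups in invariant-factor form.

Answer: M ≅ ℤ^2 ⊕ ℤ/3 ⊕ ℤ/3

Derivation:
rank_ℚ(R)=2; free=4−2=2
SNF(R) diag = [3, 3] → torsion [3, 3]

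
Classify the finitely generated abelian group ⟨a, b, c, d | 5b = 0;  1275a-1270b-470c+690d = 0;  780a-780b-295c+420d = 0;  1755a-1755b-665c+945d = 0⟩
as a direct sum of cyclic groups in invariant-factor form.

Answer: M ≅ ℤ/5 ⊕ ℤ/5 ⊕ ℤ/15 ⊕ ℤ/45

Derivation:
rank_ℚ(R)=4; free=4−4=0
SNF(R) diag = [5, 5, 15, 45] → torsion [5, 5, 15, 45]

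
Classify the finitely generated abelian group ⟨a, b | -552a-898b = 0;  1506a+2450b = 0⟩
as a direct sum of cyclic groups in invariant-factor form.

rank_ℚ(R)=2; free=2−2=0
SNF(R) diag = [2, 6] → torsion [2, 6]

Answer: M ≅ ℤ/2 ⊕ ℤ/6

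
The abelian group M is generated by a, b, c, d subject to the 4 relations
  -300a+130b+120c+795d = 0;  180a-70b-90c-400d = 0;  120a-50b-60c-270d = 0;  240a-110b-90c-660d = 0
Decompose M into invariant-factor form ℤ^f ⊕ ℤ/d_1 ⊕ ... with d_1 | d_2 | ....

rank_ℚ(R)=4; free=4−4=0
SNF(R) diag = [5, 10, 30, 60] → torsion [5, 10, 30, 60]

Answer: M ≅ ℤ/5 ⊕ ℤ/10 ⊕ ℤ/30 ⊕ ℤ/60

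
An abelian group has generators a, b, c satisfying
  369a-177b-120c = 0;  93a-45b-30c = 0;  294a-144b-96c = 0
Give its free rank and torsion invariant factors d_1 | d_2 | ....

Answer: M ≅ ℤ/3 ⊕ ℤ/6 ⊕ ℤ/18

Derivation:
rank_ℚ(R)=3; free=3−3=0
SNF(R) diag = [3, 6, 18] → torsion [3, 6, 18]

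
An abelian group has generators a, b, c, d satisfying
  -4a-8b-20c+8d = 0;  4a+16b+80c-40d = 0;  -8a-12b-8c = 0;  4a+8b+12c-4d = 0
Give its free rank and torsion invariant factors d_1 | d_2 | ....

Answer: M ≅ ℤ/4 ⊕ ℤ/4 ⊕ ℤ/4 ⊕ ℤ/4

Derivation:
rank_ℚ(R)=4; free=4−4=0
SNF(R) diag = [4, 4, 4, 4] → torsion [4, 4, 4, 4]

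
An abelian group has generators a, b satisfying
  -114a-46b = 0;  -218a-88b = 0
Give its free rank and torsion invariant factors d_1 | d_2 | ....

rank_ℚ(R)=2; free=2−2=0
SNF(R) diag = [2, 2] → torsion [2, 2]

Answer: M ≅ ℤ/2 ⊕ ℤ/2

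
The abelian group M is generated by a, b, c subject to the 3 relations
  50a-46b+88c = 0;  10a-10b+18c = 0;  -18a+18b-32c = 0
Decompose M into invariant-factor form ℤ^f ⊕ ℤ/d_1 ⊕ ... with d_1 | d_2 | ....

rank_ℚ(R)=3; free=3−3=0
SNF(R) diag = [2, 2, 4] → torsion [2, 2, 4]

Answer: M ≅ ℤ/2 ⊕ ℤ/2 ⊕ ℤ/4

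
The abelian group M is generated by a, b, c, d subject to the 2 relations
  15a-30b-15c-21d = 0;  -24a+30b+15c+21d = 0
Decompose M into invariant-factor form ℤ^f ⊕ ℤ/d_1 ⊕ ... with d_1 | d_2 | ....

rank_ℚ(R)=2; free=4−2=2
SNF(R) diag = [3, 9] → torsion [3, 9]

Answer: M ≅ ℤ^2 ⊕ ℤ/3 ⊕ ℤ/9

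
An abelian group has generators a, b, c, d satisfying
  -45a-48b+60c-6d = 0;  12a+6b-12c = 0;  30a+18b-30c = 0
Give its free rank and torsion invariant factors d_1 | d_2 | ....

Answer: M ≅ ℤ^1 ⊕ ℤ/3 ⊕ ℤ/6 ⊕ ℤ/6

Derivation:
rank_ℚ(R)=3; free=4−3=1
SNF(R) diag = [3, 6, 6] → torsion [3, 6, 6]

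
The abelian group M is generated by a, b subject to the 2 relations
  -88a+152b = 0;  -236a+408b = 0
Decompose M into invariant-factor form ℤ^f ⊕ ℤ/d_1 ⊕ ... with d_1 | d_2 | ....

Answer: M ≅ ℤ/4 ⊕ ℤ/8

Derivation:
rank_ℚ(R)=2; free=2−2=0
SNF(R) diag = [4, 8] → torsion [4, 8]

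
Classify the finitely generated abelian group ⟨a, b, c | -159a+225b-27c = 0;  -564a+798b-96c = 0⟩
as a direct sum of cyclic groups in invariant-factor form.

Answer: M ≅ ℤ^1 ⊕ ℤ/3 ⊕ ℤ/6

Derivation:
rank_ℚ(R)=2; free=3−2=1
SNF(R) diag = [3, 6] → torsion [3, 6]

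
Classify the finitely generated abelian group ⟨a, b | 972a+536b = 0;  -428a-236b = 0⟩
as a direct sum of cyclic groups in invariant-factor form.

rank_ℚ(R)=2; free=2−2=0
SNF(R) diag = [4, 4] → torsion [4, 4]

Answer: M ≅ ℤ/4 ⊕ ℤ/4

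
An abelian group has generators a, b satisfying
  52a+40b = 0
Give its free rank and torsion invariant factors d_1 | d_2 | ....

rank_ℚ(R)=1; free=2−1=1
SNF(R) diag = [4] → torsion [4]

Answer: M ≅ ℤ^1 ⊕ ℤ/4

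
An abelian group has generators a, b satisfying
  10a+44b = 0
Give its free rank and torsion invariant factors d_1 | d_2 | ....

rank_ℚ(R)=1; free=2−1=1
SNF(R) diag = [2] → torsion [2]

Answer: M ≅ ℤ^1 ⊕ ℤ/2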